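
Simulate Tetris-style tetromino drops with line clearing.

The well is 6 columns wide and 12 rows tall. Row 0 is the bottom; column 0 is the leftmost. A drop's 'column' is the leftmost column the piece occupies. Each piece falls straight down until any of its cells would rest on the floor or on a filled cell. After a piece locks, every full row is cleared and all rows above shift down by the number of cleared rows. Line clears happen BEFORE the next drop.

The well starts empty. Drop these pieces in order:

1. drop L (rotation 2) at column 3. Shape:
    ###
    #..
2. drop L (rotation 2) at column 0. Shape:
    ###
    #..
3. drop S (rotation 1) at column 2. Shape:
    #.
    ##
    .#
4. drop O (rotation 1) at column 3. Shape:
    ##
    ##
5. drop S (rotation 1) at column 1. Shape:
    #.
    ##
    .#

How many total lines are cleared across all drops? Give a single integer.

Drop 1: L rot2 at col 3 lands with bottom-row=0; cleared 0 line(s) (total 0); column heights now [0 0 0 2 2 2], max=2
Drop 2: L rot2 at col 0 lands with bottom-row=0; cleared 1 line(s) (total 1); column heights now [1 0 0 1 0 0], max=1
Drop 3: S rot1 at col 2 lands with bottom-row=1; cleared 0 line(s) (total 1); column heights now [1 0 4 3 0 0], max=4
Drop 4: O rot1 at col 3 lands with bottom-row=3; cleared 0 line(s) (total 1); column heights now [1 0 4 5 5 0], max=5
Drop 5: S rot1 at col 1 lands with bottom-row=4; cleared 0 line(s) (total 1); column heights now [1 7 6 5 5 0], max=7

Answer: 1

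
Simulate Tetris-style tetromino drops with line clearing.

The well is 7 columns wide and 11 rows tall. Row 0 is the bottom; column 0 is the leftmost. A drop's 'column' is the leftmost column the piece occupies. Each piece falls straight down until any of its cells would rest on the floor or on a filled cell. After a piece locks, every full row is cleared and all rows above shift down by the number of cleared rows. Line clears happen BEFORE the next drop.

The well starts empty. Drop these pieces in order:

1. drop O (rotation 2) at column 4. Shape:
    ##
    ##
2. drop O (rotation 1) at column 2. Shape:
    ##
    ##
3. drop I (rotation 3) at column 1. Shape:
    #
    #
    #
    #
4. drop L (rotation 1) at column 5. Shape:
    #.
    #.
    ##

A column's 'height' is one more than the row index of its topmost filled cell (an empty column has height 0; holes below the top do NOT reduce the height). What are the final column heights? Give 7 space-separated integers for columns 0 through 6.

Answer: 0 4 2 2 2 5 3

Derivation:
Drop 1: O rot2 at col 4 lands with bottom-row=0; cleared 0 line(s) (total 0); column heights now [0 0 0 0 2 2 0], max=2
Drop 2: O rot1 at col 2 lands with bottom-row=0; cleared 0 line(s) (total 0); column heights now [0 0 2 2 2 2 0], max=2
Drop 3: I rot3 at col 1 lands with bottom-row=0; cleared 0 line(s) (total 0); column heights now [0 4 2 2 2 2 0], max=4
Drop 4: L rot1 at col 5 lands with bottom-row=2; cleared 0 line(s) (total 0); column heights now [0 4 2 2 2 5 3], max=5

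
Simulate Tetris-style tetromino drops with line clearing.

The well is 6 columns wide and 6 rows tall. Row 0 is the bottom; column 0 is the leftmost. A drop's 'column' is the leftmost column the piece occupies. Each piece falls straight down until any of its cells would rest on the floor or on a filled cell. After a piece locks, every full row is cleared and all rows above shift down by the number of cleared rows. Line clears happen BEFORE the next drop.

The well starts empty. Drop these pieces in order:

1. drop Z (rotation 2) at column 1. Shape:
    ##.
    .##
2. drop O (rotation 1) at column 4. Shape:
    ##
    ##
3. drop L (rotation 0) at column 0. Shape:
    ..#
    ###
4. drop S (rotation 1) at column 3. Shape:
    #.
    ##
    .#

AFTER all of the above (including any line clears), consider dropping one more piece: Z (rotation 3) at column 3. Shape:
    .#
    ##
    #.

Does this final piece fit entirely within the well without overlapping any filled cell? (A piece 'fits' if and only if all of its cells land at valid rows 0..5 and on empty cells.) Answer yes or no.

Answer: no

Derivation:
Drop 1: Z rot2 at col 1 lands with bottom-row=0; cleared 0 line(s) (total 0); column heights now [0 2 2 1 0 0], max=2
Drop 2: O rot1 at col 4 lands with bottom-row=0; cleared 0 line(s) (total 0); column heights now [0 2 2 1 2 2], max=2
Drop 3: L rot0 at col 0 lands with bottom-row=2; cleared 0 line(s) (total 0); column heights now [3 3 4 1 2 2], max=4
Drop 4: S rot1 at col 3 lands with bottom-row=2; cleared 0 line(s) (total 0); column heights now [3 3 4 5 4 2], max=5
Test piece Z rot3 at col 3 (width 2): heights before test = [3 3 4 5 4 2]; fits = False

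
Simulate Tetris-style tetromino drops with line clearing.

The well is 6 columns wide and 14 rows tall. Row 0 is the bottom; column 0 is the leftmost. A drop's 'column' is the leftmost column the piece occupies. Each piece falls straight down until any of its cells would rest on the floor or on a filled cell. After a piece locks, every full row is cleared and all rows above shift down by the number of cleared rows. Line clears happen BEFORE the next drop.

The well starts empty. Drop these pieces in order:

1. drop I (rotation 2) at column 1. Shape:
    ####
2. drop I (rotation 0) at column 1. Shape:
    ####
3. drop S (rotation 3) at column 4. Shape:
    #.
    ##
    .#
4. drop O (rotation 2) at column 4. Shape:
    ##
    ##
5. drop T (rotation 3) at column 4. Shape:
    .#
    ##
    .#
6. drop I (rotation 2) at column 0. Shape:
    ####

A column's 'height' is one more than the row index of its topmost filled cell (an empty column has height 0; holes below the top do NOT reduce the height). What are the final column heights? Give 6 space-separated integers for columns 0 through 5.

Answer: 0 2 2 2 7 8

Derivation:
Drop 1: I rot2 at col 1 lands with bottom-row=0; cleared 0 line(s) (total 0); column heights now [0 1 1 1 1 0], max=1
Drop 2: I rot0 at col 1 lands with bottom-row=1; cleared 0 line(s) (total 0); column heights now [0 2 2 2 2 0], max=2
Drop 3: S rot3 at col 4 lands with bottom-row=1; cleared 0 line(s) (total 0); column heights now [0 2 2 2 4 3], max=4
Drop 4: O rot2 at col 4 lands with bottom-row=4; cleared 0 line(s) (total 0); column heights now [0 2 2 2 6 6], max=6
Drop 5: T rot3 at col 4 lands with bottom-row=6; cleared 0 line(s) (total 0); column heights now [0 2 2 2 8 9], max=9
Drop 6: I rot2 at col 0 lands with bottom-row=2; cleared 1 line(s) (total 1); column heights now [0 2 2 2 7 8], max=8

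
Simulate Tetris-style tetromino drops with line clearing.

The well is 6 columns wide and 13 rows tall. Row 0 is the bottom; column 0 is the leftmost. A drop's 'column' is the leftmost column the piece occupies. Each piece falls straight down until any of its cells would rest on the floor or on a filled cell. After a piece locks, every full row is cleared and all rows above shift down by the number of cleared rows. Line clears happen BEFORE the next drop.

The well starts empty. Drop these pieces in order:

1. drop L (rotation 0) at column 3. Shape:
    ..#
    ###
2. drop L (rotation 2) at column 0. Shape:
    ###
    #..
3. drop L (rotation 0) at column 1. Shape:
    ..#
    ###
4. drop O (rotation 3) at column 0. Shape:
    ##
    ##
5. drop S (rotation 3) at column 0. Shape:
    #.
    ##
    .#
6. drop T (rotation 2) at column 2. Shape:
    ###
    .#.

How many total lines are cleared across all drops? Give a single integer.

Answer: 0

Derivation:
Drop 1: L rot0 at col 3 lands with bottom-row=0; cleared 0 line(s) (total 0); column heights now [0 0 0 1 1 2], max=2
Drop 2: L rot2 at col 0 lands with bottom-row=0; cleared 0 line(s) (total 0); column heights now [2 2 2 1 1 2], max=2
Drop 3: L rot0 at col 1 lands with bottom-row=2; cleared 0 line(s) (total 0); column heights now [2 3 3 4 1 2], max=4
Drop 4: O rot3 at col 0 lands with bottom-row=3; cleared 0 line(s) (total 0); column heights now [5 5 3 4 1 2], max=5
Drop 5: S rot3 at col 0 lands with bottom-row=5; cleared 0 line(s) (total 0); column heights now [8 7 3 4 1 2], max=8
Drop 6: T rot2 at col 2 lands with bottom-row=4; cleared 0 line(s) (total 0); column heights now [8 7 6 6 6 2], max=8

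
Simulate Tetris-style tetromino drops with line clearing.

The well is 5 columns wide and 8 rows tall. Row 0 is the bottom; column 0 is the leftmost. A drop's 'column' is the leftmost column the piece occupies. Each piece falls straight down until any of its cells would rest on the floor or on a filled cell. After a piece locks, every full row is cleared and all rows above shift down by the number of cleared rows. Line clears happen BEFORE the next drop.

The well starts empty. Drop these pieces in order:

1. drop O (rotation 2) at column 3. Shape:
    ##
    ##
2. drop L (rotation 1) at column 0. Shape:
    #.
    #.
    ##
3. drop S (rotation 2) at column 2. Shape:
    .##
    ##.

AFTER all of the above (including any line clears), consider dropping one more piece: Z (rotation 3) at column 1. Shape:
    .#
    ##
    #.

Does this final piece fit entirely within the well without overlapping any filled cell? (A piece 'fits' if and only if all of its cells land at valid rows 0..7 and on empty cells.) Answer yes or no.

Drop 1: O rot2 at col 3 lands with bottom-row=0; cleared 0 line(s) (total 0); column heights now [0 0 0 2 2], max=2
Drop 2: L rot1 at col 0 lands with bottom-row=0; cleared 0 line(s) (total 0); column heights now [3 1 0 2 2], max=3
Drop 3: S rot2 at col 2 lands with bottom-row=2; cleared 0 line(s) (total 0); column heights now [3 1 3 4 4], max=4
Test piece Z rot3 at col 1 (width 2): heights before test = [3 1 3 4 4]; fits = True

Answer: yes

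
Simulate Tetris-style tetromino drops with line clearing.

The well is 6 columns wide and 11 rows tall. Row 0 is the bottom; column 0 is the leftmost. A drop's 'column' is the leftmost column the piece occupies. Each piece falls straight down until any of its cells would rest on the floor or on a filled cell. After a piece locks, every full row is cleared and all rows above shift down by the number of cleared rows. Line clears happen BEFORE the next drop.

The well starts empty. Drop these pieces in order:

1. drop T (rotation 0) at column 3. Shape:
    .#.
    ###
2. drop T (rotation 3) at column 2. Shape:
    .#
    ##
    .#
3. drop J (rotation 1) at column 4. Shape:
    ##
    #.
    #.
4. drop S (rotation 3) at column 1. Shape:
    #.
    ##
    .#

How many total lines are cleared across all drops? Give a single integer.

Drop 1: T rot0 at col 3 lands with bottom-row=0; cleared 0 line(s) (total 0); column heights now [0 0 0 1 2 1], max=2
Drop 2: T rot3 at col 2 lands with bottom-row=1; cleared 0 line(s) (total 0); column heights now [0 0 3 4 2 1], max=4
Drop 3: J rot1 at col 4 lands with bottom-row=2; cleared 0 line(s) (total 0); column heights now [0 0 3 4 5 5], max=5
Drop 4: S rot3 at col 1 lands with bottom-row=3; cleared 0 line(s) (total 0); column heights now [0 6 5 4 5 5], max=6

Answer: 0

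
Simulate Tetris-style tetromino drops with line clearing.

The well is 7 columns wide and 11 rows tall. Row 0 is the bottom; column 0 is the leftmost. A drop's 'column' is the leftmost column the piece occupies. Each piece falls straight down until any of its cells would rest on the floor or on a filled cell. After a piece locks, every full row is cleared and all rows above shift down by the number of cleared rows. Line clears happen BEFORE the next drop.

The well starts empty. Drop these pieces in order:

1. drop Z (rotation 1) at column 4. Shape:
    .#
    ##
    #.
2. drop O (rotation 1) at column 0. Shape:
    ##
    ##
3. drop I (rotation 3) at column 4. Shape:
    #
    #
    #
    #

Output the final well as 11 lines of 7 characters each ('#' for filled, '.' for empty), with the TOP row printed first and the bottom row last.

Drop 1: Z rot1 at col 4 lands with bottom-row=0; cleared 0 line(s) (total 0); column heights now [0 0 0 0 2 3 0], max=3
Drop 2: O rot1 at col 0 lands with bottom-row=0; cleared 0 line(s) (total 0); column heights now [2 2 0 0 2 3 0], max=3
Drop 3: I rot3 at col 4 lands with bottom-row=2; cleared 0 line(s) (total 0); column heights now [2 2 0 0 6 3 0], max=6

Answer: .......
.......
.......
.......
.......
....#..
....#..
....#..
....##.
##..##.
##..#..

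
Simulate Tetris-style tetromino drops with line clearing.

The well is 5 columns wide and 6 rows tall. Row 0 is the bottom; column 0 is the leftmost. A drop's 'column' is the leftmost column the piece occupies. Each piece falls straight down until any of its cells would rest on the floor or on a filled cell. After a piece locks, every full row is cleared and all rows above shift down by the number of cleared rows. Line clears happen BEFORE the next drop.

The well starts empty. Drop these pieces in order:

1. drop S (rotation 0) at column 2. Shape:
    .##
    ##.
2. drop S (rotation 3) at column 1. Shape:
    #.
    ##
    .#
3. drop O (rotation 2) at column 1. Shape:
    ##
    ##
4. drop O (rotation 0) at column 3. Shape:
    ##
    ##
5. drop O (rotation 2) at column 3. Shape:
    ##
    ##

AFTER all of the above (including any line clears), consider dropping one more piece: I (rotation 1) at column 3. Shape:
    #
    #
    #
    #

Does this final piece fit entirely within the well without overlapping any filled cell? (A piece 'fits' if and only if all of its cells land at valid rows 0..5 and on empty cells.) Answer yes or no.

Drop 1: S rot0 at col 2 lands with bottom-row=0; cleared 0 line(s) (total 0); column heights now [0 0 1 2 2], max=2
Drop 2: S rot3 at col 1 lands with bottom-row=1; cleared 0 line(s) (total 0); column heights now [0 4 3 2 2], max=4
Drop 3: O rot2 at col 1 lands with bottom-row=4; cleared 0 line(s) (total 0); column heights now [0 6 6 2 2], max=6
Drop 4: O rot0 at col 3 lands with bottom-row=2; cleared 0 line(s) (total 0); column heights now [0 6 6 4 4], max=6
Drop 5: O rot2 at col 3 lands with bottom-row=4; cleared 0 line(s) (total 0); column heights now [0 6 6 6 6], max=6
Test piece I rot1 at col 3 (width 1): heights before test = [0 6 6 6 6]; fits = False

Answer: no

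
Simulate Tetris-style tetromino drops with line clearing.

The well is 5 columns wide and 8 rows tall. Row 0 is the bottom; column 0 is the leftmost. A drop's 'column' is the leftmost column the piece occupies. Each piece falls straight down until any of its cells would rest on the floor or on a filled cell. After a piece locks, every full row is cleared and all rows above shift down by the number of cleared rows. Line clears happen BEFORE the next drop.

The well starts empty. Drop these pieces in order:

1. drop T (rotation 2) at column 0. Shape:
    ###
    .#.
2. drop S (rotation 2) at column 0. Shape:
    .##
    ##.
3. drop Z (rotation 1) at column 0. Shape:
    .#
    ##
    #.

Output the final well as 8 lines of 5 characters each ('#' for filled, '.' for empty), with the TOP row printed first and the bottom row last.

Drop 1: T rot2 at col 0 lands with bottom-row=0; cleared 0 line(s) (total 0); column heights now [2 2 2 0 0], max=2
Drop 2: S rot2 at col 0 lands with bottom-row=2; cleared 0 line(s) (total 0); column heights now [3 4 4 0 0], max=4
Drop 3: Z rot1 at col 0 lands with bottom-row=3; cleared 0 line(s) (total 0); column heights now [5 6 4 0 0], max=6

Answer: .....
.....
.#...
##...
###..
##...
###..
.#...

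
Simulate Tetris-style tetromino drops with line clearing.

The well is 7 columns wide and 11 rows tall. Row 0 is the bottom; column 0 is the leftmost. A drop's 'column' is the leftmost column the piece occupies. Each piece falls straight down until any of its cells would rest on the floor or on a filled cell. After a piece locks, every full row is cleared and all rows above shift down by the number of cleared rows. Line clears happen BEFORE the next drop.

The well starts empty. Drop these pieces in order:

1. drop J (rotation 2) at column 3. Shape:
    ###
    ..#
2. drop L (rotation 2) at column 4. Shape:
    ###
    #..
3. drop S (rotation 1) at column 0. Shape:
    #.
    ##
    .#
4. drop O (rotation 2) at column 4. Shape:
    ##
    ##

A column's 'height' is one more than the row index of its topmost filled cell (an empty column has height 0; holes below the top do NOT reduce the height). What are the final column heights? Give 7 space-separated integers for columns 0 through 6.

Answer: 3 2 0 2 6 6 4

Derivation:
Drop 1: J rot2 at col 3 lands with bottom-row=0; cleared 0 line(s) (total 0); column heights now [0 0 0 2 2 2 0], max=2
Drop 2: L rot2 at col 4 lands with bottom-row=2; cleared 0 line(s) (total 0); column heights now [0 0 0 2 4 4 4], max=4
Drop 3: S rot1 at col 0 lands with bottom-row=0; cleared 0 line(s) (total 0); column heights now [3 2 0 2 4 4 4], max=4
Drop 4: O rot2 at col 4 lands with bottom-row=4; cleared 0 line(s) (total 0); column heights now [3 2 0 2 6 6 4], max=6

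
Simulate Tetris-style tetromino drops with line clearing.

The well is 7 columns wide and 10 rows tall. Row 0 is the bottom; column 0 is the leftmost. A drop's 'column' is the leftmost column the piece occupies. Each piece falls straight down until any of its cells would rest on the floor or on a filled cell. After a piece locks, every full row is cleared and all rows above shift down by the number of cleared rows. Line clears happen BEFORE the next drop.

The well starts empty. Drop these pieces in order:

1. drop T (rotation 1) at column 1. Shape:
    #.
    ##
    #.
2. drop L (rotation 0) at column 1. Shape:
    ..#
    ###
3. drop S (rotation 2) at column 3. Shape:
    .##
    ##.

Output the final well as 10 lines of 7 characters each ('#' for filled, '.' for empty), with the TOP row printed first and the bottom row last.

Drop 1: T rot1 at col 1 lands with bottom-row=0; cleared 0 line(s) (total 0); column heights now [0 3 2 0 0 0 0], max=3
Drop 2: L rot0 at col 1 lands with bottom-row=3; cleared 0 line(s) (total 0); column heights now [0 4 4 5 0 0 0], max=5
Drop 3: S rot2 at col 3 lands with bottom-row=5; cleared 0 line(s) (total 0); column heights now [0 4 4 6 7 7 0], max=7

Answer: .......
.......
.......
....##.
...##..
...#...
.###...
.#.....
.##....
.#.....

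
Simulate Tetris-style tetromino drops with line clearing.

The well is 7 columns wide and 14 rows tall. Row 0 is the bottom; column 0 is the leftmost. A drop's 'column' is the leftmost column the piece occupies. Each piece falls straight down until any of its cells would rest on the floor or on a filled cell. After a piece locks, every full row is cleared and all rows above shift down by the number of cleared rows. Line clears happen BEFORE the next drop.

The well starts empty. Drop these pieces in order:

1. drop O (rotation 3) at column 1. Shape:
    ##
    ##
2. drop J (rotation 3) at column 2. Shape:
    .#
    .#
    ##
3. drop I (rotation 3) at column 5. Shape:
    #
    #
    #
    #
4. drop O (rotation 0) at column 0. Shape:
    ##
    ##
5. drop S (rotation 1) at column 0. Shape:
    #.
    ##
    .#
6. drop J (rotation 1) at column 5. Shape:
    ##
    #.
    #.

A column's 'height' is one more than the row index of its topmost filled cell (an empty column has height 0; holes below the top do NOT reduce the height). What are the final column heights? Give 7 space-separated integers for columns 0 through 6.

Answer: 7 6 3 5 0 7 7

Derivation:
Drop 1: O rot3 at col 1 lands with bottom-row=0; cleared 0 line(s) (total 0); column heights now [0 2 2 0 0 0 0], max=2
Drop 2: J rot3 at col 2 lands with bottom-row=2; cleared 0 line(s) (total 0); column heights now [0 2 3 5 0 0 0], max=5
Drop 3: I rot3 at col 5 lands with bottom-row=0; cleared 0 line(s) (total 0); column heights now [0 2 3 5 0 4 0], max=5
Drop 4: O rot0 at col 0 lands with bottom-row=2; cleared 0 line(s) (total 0); column heights now [4 4 3 5 0 4 0], max=5
Drop 5: S rot1 at col 0 lands with bottom-row=4; cleared 0 line(s) (total 0); column heights now [7 6 3 5 0 4 0], max=7
Drop 6: J rot1 at col 5 lands with bottom-row=4; cleared 0 line(s) (total 0); column heights now [7 6 3 5 0 7 7], max=7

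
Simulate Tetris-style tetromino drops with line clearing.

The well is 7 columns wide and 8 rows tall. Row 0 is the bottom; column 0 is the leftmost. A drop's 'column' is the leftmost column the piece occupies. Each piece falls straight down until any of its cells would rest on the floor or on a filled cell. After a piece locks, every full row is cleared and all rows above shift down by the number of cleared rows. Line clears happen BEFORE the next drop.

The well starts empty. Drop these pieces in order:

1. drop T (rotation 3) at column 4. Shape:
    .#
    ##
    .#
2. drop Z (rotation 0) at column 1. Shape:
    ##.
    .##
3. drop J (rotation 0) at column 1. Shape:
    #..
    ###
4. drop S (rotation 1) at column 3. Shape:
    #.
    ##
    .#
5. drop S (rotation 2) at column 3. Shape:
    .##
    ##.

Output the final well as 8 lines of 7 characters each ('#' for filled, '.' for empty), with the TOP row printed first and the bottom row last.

Answer: .......
....##.
...##..
...#...
.#.##..
.#####.
.##.##.
..##.#.

Derivation:
Drop 1: T rot3 at col 4 lands with bottom-row=0; cleared 0 line(s) (total 0); column heights now [0 0 0 0 2 3 0], max=3
Drop 2: Z rot0 at col 1 lands with bottom-row=0; cleared 0 line(s) (total 0); column heights now [0 2 2 1 2 3 0], max=3
Drop 3: J rot0 at col 1 lands with bottom-row=2; cleared 0 line(s) (total 0); column heights now [0 4 3 3 2 3 0], max=4
Drop 4: S rot1 at col 3 lands with bottom-row=2; cleared 0 line(s) (total 0); column heights now [0 4 3 5 4 3 0], max=5
Drop 5: S rot2 at col 3 lands with bottom-row=5; cleared 0 line(s) (total 0); column heights now [0 4 3 6 7 7 0], max=7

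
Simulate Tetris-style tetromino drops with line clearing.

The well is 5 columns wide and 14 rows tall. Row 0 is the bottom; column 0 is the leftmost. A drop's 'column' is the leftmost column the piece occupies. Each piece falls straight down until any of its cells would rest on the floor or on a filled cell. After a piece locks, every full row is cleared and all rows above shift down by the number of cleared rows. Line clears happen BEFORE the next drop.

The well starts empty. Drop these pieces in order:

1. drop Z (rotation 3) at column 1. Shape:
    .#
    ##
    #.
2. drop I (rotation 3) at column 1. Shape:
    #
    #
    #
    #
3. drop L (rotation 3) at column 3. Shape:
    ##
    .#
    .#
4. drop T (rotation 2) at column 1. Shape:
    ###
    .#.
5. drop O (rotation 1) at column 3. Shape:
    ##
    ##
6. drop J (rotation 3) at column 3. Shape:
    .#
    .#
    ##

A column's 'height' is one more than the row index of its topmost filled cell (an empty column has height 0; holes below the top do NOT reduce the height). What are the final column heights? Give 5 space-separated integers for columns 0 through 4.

Drop 1: Z rot3 at col 1 lands with bottom-row=0; cleared 0 line(s) (total 0); column heights now [0 2 3 0 0], max=3
Drop 2: I rot3 at col 1 lands with bottom-row=2; cleared 0 line(s) (total 0); column heights now [0 6 3 0 0], max=6
Drop 3: L rot3 at col 3 lands with bottom-row=0; cleared 0 line(s) (total 0); column heights now [0 6 3 3 3], max=6
Drop 4: T rot2 at col 1 lands with bottom-row=5; cleared 0 line(s) (total 0); column heights now [0 7 7 7 3], max=7
Drop 5: O rot1 at col 3 lands with bottom-row=7; cleared 0 line(s) (total 0); column heights now [0 7 7 9 9], max=9
Drop 6: J rot3 at col 3 lands with bottom-row=9; cleared 0 line(s) (total 0); column heights now [0 7 7 10 12], max=12

Answer: 0 7 7 10 12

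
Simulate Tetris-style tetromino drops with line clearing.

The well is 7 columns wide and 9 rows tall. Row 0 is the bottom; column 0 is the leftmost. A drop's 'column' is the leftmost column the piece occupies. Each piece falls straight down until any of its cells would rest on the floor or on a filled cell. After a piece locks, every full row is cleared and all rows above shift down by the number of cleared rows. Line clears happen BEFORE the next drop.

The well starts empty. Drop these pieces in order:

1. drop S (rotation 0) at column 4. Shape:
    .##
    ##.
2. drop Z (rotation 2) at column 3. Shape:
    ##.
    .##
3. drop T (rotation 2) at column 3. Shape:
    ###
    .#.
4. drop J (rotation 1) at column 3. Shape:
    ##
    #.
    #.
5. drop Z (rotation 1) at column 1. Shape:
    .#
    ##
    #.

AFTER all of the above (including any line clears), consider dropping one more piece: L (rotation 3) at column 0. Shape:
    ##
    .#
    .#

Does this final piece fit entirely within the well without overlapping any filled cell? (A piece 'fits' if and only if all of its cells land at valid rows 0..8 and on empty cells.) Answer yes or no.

Answer: yes

Derivation:
Drop 1: S rot0 at col 4 lands with bottom-row=0; cleared 0 line(s) (total 0); column heights now [0 0 0 0 1 2 2], max=2
Drop 2: Z rot2 at col 3 lands with bottom-row=2; cleared 0 line(s) (total 0); column heights now [0 0 0 4 4 3 2], max=4
Drop 3: T rot2 at col 3 lands with bottom-row=4; cleared 0 line(s) (total 0); column heights now [0 0 0 6 6 6 2], max=6
Drop 4: J rot1 at col 3 lands with bottom-row=6; cleared 0 line(s) (total 0); column heights now [0 0 0 9 9 6 2], max=9
Drop 5: Z rot1 at col 1 lands with bottom-row=0; cleared 0 line(s) (total 0); column heights now [0 2 3 9 9 6 2], max=9
Test piece L rot3 at col 0 (width 2): heights before test = [0 2 3 9 9 6 2]; fits = True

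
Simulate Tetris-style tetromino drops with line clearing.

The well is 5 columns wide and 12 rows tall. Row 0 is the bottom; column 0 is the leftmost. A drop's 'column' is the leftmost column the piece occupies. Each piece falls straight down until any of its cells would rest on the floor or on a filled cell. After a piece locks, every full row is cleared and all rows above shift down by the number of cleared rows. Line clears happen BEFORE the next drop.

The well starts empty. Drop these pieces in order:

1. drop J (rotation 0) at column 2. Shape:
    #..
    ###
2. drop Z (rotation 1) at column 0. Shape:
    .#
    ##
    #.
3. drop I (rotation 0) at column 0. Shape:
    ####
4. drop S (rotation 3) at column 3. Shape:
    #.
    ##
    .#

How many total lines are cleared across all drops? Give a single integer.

Drop 1: J rot0 at col 2 lands with bottom-row=0; cleared 0 line(s) (total 0); column heights now [0 0 2 1 1], max=2
Drop 2: Z rot1 at col 0 lands with bottom-row=0; cleared 0 line(s) (total 0); column heights now [2 3 2 1 1], max=3
Drop 3: I rot0 at col 0 lands with bottom-row=3; cleared 0 line(s) (total 0); column heights now [4 4 4 4 1], max=4
Drop 4: S rot3 at col 3 lands with bottom-row=3; cleared 1 line(s) (total 1); column heights now [2 3 2 5 4], max=5

Answer: 1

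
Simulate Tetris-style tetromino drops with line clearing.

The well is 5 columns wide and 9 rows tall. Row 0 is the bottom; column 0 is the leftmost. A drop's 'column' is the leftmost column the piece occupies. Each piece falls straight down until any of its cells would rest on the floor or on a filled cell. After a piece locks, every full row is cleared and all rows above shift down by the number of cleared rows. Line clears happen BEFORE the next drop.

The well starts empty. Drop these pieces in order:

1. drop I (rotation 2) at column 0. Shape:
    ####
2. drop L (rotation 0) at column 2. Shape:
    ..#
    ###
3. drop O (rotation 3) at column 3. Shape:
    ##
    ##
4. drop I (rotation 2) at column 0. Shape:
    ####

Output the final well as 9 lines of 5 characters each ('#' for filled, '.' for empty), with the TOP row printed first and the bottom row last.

Answer: .....
.....
.....
####.
...##
...##
....#
..###
####.

Derivation:
Drop 1: I rot2 at col 0 lands with bottom-row=0; cleared 0 line(s) (total 0); column heights now [1 1 1 1 0], max=1
Drop 2: L rot0 at col 2 lands with bottom-row=1; cleared 0 line(s) (total 0); column heights now [1 1 2 2 3], max=3
Drop 3: O rot3 at col 3 lands with bottom-row=3; cleared 0 line(s) (total 0); column heights now [1 1 2 5 5], max=5
Drop 4: I rot2 at col 0 lands with bottom-row=5; cleared 0 line(s) (total 0); column heights now [6 6 6 6 5], max=6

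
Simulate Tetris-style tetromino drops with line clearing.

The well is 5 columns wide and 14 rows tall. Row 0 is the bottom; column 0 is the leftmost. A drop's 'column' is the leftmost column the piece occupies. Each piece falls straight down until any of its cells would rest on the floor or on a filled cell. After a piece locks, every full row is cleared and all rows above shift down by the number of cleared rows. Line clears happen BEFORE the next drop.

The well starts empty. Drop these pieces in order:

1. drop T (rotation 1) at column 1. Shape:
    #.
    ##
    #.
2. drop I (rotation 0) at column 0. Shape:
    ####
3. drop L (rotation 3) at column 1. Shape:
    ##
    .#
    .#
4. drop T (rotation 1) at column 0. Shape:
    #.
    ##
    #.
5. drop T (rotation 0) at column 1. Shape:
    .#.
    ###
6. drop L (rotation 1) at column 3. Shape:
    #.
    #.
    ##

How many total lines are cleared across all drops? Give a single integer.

Drop 1: T rot1 at col 1 lands with bottom-row=0; cleared 0 line(s) (total 0); column heights now [0 3 2 0 0], max=3
Drop 2: I rot0 at col 0 lands with bottom-row=3; cleared 0 line(s) (total 0); column heights now [4 4 4 4 0], max=4
Drop 3: L rot3 at col 1 lands with bottom-row=4; cleared 0 line(s) (total 0); column heights now [4 7 7 4 0], max=7
Drop 4: T rot1 at col 0 lands with bottom-row=6; cleared 0 line(s) (total 0); column heights now [9 8 7 4 0], max=9
Drop 5: T rot0 at col 1 lands with bottom-row=8; cleared 0 line(s) (total 0); column heights now [9 9 10 9 0], max=10
Drop 6: L rot1 at col 3 lands with bottom-row=9; cleared 0 line(s) (total 0); column heights now [9 9 10 12 10], max=12

Answer: 0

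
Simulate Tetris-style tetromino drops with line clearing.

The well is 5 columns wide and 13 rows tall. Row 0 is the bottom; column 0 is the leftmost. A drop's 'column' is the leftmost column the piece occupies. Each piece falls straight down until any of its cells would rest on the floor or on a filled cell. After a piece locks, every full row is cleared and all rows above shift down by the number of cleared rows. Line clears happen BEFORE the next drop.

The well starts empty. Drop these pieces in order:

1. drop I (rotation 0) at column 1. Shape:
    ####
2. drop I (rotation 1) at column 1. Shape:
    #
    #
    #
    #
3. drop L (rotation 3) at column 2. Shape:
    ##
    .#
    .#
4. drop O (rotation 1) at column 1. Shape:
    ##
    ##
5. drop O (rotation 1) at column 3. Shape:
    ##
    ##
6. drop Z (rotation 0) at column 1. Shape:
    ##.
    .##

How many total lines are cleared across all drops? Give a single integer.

Drop 1: I rot0 at col 1 lands with bottom-row=0; cleared 0 line(s) (total 0); column heights now [0 1 1 1 1], max=1
Drop 2: I rot1 at col 1 lands with bottom-row=1; cleared 0 line(s) (total 0); column heights now [0 5 1 1 1], max=5
Drop 3: L rot3 at col 2 lands with bottom-row=1; cleared 0 line(s) (total 0); column heights now [0 5 4 4 1], max=5
Drop 4: O rot1 at col 1 lands with bottom-row=5; cleared 0 line(s) (total 0); column heights now [0 7 7 4 1], max=7
Drop 5: O rot1 at col 3 lands with bottom-row=4; cleared 0 line(s) (total 0); column heights now [0 7 7 6 6], max=7
Drop 6: Z rot0 at col 1 lands with bottom-row=7; cleared 0 line(s) (total 0); column heights now [0 9 9 8 6], max=9

Answer: 0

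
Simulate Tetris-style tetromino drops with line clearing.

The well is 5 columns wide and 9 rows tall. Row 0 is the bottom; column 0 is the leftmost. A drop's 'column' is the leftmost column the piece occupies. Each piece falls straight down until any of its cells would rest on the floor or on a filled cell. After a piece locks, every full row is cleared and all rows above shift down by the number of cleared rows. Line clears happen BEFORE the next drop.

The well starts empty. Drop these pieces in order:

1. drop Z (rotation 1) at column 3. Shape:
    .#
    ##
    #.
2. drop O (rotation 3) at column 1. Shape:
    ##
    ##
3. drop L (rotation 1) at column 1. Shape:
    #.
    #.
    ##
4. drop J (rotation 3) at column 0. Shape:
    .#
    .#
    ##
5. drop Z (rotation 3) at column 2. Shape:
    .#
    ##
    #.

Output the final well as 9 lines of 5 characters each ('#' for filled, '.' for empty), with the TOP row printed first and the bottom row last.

Answer: .....
.#...
.#...
##.#.
.###.
.##..
.##.#
.####
.###.

Derivation:
Drop 1: Z rot1 at col 3 lands with bottom-row=0; cleared 0 line(s) (total 0); column heights now [0 0 0 2 3], max=3
Drop 2: O rot3 at col 1 lands with bottom-row=0; cleared 0 line(s) (total 0); column heights now [0 2 2 2 3], max=3
Drop 3: L rot1 at col 1 lands with bottom-row=2; cleared 0 line(s) (total 0); column heights now [0 5 3 2 3], max=5
Drop 4: J rot3 at col 0 lands with bottom-row=5; cleared 0 line(s) (total 0); column heights now [6 8 3 2 3], max=8
Drop 5: Z rot3 at col 2 lands with bottom-row=3; cleared 0 line(s) (total 0); column heights now [6 8 5 6 3], max=8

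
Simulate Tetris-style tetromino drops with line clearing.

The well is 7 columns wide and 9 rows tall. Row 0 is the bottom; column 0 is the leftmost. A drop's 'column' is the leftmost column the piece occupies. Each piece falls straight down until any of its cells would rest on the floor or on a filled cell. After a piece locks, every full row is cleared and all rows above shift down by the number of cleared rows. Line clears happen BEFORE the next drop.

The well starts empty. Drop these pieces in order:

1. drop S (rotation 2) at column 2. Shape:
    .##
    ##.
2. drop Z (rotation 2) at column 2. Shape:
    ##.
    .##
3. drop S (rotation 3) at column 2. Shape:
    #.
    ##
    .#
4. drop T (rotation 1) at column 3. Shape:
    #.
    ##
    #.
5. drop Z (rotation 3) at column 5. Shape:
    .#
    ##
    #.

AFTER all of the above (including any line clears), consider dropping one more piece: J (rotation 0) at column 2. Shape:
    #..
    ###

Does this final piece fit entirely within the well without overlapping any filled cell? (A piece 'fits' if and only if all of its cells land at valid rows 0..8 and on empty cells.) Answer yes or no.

Drop 1: S rot2 at col 2 lands with bottom-row=0; cleared 0 line(s) (total 0); column heights now [0 0 1 2 2 0 0], max=2
Drop 2: Z rot2 at col 2 lands with bottom-row=2; cleared 0 line(s) (total 0); column heights now [0 0 4 4 3 0 0], max=4
Drop 3: S rot3 at col 2 lands with bottom-row=4; cleared 0 line(s) (total 0); column heights now [0 0 7 6 3 0 0], max=7
Drop 4: T rot1 at col 3 lands with bottom-row=6; cleared 0 line(s) (total 0); column heights now [0 0 7 9 8 0 0], max=9
Drop 5: Z rot3 at col 5 lands with bottom-row=0; cleared 0 line(s) (total 0); column heights now [0 0 7 9 8 2 3], max=9
Test piece J rot0 at col 2 (width 3): heights before test = [0 0 7 9 8 2 3]; fits = False

Answer: no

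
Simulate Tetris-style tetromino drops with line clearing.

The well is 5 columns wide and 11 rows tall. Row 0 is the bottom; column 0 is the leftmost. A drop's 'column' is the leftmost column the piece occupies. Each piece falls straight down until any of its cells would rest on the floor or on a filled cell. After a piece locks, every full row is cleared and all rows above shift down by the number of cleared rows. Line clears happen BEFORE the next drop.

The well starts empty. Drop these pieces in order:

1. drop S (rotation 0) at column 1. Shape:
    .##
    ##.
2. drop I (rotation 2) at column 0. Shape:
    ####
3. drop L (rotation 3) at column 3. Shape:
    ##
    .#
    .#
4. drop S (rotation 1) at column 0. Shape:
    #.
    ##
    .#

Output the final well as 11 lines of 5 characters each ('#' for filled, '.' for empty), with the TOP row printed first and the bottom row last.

Answer: .....
.....
.....
.....
.....
.....
.....
#....
##.##
.####
.##..

Derivation:
Drop 1: S rot0 at col 1 lands with bottom-row=0; cleared 0 line(s) (total 0); column heights now [0 1 2 2 0], max=2
Drop 2: I rot2 at col 0 lands with bottom-row=2; cleared 0 line(s) (total 0); column heights now [3 3 3 3 0], max=3
Drop 3: L rot3 at col 3 lands with bottom-row=1; cleared 1 line(s) (total 1); column heights now [0 1 2 3 3], max=3
Drop 4: S rot1 at col 0 lands with bottom-row=1; cleared 0 line(s) (total 1); column heights now [4 3 2 3 3], max=4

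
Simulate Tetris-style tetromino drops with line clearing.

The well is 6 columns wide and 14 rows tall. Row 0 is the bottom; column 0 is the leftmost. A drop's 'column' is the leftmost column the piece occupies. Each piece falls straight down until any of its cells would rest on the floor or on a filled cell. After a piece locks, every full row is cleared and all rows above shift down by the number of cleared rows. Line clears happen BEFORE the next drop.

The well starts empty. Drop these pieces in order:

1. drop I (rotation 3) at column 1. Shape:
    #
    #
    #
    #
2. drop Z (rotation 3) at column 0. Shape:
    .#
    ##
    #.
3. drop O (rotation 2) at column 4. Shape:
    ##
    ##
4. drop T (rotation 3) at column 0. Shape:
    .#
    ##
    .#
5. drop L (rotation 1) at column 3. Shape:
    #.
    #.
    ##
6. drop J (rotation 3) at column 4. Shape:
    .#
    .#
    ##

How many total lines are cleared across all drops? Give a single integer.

Drop 1: I rot3 at col 1 lands with bottom-row=0; cleared 0 line(s) (total 0); column heights now [0 4 0 0 0 0], max=4
Drop 2: Z rot3 at col 0 lands with bottom-row=3; cleared 0 line(s) (total 0); column heights now [5 6 0 0 0 0], max=6
Drop 3: O rot2 at col 4 lands with bottom-row=0; cleared 0 line(s) (total 0); column heights now [5 6 0 0 2 2], max=6
Drop 4: T rot3 at col 0 lands with bottom-row=6; cleared 0 line(s) (total 0); column heights now [8 9 0 0 2 2], max=9
Drop 5: L rot1 at col 3 lands with bottom-row=2; cleared 0 line(s) (total 0); column heights now [8 9 0 5 3 2], max=9
Drop 6: J rot3 at col 4 lands with bottom-row=3; cleared 0 line(s) (total 0); column heights now [8 9 0 5 4 6], max=9

Answer: 0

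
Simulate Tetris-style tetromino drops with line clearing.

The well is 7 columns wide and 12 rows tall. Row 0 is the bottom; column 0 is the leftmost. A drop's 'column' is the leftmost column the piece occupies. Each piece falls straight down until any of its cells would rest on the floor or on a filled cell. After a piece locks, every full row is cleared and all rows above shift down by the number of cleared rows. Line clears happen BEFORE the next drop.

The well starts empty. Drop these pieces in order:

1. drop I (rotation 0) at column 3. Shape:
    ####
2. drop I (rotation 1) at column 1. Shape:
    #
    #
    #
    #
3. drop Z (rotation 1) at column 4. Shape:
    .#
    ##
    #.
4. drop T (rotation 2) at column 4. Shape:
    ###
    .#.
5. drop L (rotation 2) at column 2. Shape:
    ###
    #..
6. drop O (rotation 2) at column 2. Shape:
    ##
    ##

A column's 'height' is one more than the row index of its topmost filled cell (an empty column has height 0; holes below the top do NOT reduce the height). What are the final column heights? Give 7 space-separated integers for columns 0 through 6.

Drop 1: I rot0 at col 3 lands with bottom-row=0; cleared 0 line(s) (total 0); column heights now [0 0 0 1 1 1 1], max=1
Drop 2: I rot1 at col 1 lands with bottom-row=0; cleared 0 line(s) (total 0); column heights now [0 4 0 1 1 1 1], max=4
Drop 3: Z rot1 at col 4 lands with bottom-row=1; cleared 0 line(s) (total 0); column heights now [0 4 0 1 3 4 1], max=4
Drop 4: T rot2 at col 4 lands with bottom-row=4; cleared 0 line(s) (total 0); column heights now [0 4 0 1 6 6 6], max=6
Drop 5: L rot2 at col 2 lands with bottom-row=5; cleared 0 line(s) (total 0); column heights now [0 4 7 7 7 6 6], max=7
Drop 6: O rot2 at col 2 lands with bottom-row=7; cleared 0 line(s) (total 0); column heights now [0 4 9 9 7 6 6], max=9

Answer: 0 4 9 9 7 6 6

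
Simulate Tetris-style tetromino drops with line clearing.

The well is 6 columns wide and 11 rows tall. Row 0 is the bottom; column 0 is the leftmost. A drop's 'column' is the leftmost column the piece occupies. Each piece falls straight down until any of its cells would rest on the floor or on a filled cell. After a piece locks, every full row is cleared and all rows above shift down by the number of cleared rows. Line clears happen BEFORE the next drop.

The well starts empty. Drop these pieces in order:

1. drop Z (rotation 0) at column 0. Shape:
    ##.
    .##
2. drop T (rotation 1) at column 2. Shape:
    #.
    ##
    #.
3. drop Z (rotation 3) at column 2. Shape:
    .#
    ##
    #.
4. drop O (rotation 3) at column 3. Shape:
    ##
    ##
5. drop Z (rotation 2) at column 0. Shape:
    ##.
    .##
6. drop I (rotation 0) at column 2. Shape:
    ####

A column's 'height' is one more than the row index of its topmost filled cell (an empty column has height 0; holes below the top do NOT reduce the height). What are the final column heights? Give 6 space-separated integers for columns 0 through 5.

Drop 1: Z rot0 at col 0 lands with bottom-row=0; cleared 0 line(s) (total 0); column heights now [2 2 1 0 0 0], max=2
Drop 2: T rot1 at col 2 lands with bottom-row=1; cleared 0 line(s) (total 0); column heights now [2 2 4 3 0 0], max=4
Drop 3: Z rot3 at col 2 lands with bottom-row=4; cleared 0 line(s) (total 0); column heights now [2 2 6 7 0 0], max=7
Drop 4: O rot3 at col 3 lands with bottom-row=7; cleared 0 line(s) (total 0); column heights now [2 2 6 9 9 0], max=9
Drop 5: Z rot2 at col 0 lands with bottom-row=6; cleared 0 line(s) (total 0); column heights now [8 8 7 9 9 0], max=9
Drop 6: I rot0 at col 2 lands with bottom-row=9; cleared 0 line(s) (total 0); column heights now [8 8 10 10 10 10], max=10

Answer: 8 8 10 10 10 10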